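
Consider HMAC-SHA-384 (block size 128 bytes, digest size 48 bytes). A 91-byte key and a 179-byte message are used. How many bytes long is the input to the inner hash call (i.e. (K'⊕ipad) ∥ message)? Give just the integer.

Key is 91 ≤ 128 bytes, zero-padded: |K'| = 128.
Inner input = (K'⊕ipad) ∥ m → 128 + 179 = 307 bytes.

307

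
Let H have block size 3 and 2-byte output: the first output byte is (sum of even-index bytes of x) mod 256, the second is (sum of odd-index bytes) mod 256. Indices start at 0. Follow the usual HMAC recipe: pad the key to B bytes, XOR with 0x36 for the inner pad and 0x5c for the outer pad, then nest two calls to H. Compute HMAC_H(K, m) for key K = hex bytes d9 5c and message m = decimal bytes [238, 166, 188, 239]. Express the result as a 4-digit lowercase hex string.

Key hex bytes d9 5c is 2 bytes ≤ B = 3; zero-pad to 3 bytes: K' = d9 5c 00.
K' ⊕ ipad = ef 6a 36.  K' ⊕ opad = 85 00 5c.
Inner input = (K'⊕ipad) ∥ m = ef 6a 36 ∥ ee a6 bc ef.
Inner hash: even-index sum = 698 mod 256 = 186; odd-index sum = 532 mod 256 = 20 → ba 14.
Outer input = (K'⊕opad) ∥ inner = 85 00 5c ∥ ba 14.
Outer hash (tag): even-index sum = 245 mod 256 = 245; odd-index sum = 186 mod 256 = 186 → f5 ba.

f5ba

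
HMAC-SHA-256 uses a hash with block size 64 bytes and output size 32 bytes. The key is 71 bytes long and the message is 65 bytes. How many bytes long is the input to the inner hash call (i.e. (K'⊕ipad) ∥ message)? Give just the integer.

Key is 71 > 64 bytes, so it is hashed to 32 bytes then zero-padded to 64: |K'| = 64.
Inner input = (K'⊕ipad) ∥ m → 64 + 65 = 129 bytes.

129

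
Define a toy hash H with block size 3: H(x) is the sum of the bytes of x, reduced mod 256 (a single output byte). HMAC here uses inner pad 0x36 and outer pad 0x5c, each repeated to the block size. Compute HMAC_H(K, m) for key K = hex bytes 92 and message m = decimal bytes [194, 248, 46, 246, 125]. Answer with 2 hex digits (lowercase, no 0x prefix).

Key hex bytes 92 is 1 byte ≤ B = 3; zero-pad to 3 bytes: K' = 92 00 00.
K' ⊕ ipad = a4 36 36.  K' ⊕ opad = ce 5c 5c.
Inner input = (K'⊕ipad) ∥ m = a4 36 36 ∥ c2 f8 2e f6 7d.
Inner hash: sum = 164+54+54+194+248+46+246+125 = 1131; mod 256 = 107 → 6b.
Outer input = (K'⊕opad) ∥ inner = ce 5c 5c ∥ 6b.
Outer hash (tag): sum = 206+92+92+107 = 497; mod 256 = 241 → f1.

f1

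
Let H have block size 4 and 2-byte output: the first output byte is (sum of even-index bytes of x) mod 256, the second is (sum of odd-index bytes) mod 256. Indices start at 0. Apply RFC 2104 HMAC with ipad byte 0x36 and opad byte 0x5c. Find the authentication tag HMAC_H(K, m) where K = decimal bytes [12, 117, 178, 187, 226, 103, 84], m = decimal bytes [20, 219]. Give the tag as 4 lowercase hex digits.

Key decimal bytes [12, 117, 178, 187, 226, 103, 84] = 0c 75 b2 bb e2 67 54 is 7 bytes > B = 4, so hash it first: H(key) = f4 97, then zero-pad to 4 bytes: K' = f4 97 00 00.
K' ⊕ ipad = c2 a1 36 36.  K' ⊕ opad = a8 cb 5c 5c.
Inner input = (K'⊕ipad) ∥ m = c2 a1 36 36 ∥ 14 db.
Inner hash: even-index sum = 268 mod 256 = 12; odd-index sum = 434 mod 256 = 178 → 0c b2.
Outer input = (K'⊕opad) ∥ inner = a8 cb 5c 5c ∥ 0c b2.
Outer hash (tag): even-index sum = 272 mod 256 = 16; odd-index sum = 473 mod 256 = 217 → 10 d9.

10d9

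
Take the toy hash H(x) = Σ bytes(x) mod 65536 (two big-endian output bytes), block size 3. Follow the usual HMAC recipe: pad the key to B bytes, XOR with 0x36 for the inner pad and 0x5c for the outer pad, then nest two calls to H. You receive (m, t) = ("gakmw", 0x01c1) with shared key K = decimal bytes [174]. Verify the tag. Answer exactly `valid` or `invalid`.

invalid

Key decimal bytes [174] = ae is 1 byte ≤ B = 3; zero-pad to 3 bytes: K' = ae 00 00.
K' ⊕ ipad = 98 36 36; K' ⊕ opad = f2 5c 5c.
Inner hash: sum = 152+54+54+103+97+107+109+119 = 795 → 03 1b.
Outer hash (recomputed tag): sum = 242+92+92+3+27 = 456 → 01 c8.
Recomputed tag = 01c8; claimed = 01c1 → mismatch.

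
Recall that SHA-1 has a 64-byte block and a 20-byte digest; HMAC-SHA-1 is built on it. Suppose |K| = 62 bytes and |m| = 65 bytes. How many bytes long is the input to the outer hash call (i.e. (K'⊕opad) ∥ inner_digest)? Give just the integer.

Key is 62 ≤ 64 bytes, zero-padded: |K'| = 64.
Outer input = (K'⊕opad) ∥ H(inner) → 64 + 20 = 84 bytes.

84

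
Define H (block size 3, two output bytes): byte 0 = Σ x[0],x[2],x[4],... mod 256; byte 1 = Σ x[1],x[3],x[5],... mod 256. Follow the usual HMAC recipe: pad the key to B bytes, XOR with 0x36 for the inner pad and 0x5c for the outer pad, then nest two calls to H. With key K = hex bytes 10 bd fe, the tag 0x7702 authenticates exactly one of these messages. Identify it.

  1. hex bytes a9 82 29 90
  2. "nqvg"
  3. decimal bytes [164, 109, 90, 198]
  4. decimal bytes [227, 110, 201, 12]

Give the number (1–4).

Key hex bytes 10 bd fe is exactly B = 3 bytes: K' = 10 bd fe.
K' ⊕ ipad = 26 8b c8; K' ⊕ opad = 4c e1 a2.
m1: inner = H(26 8b c8 a9 82 29 90) = 00 5d; tag = H(4c e1 a2 00 5d) = 4be1
m2: inner = H(26 8b c8 6e 71 76 67) = c6 6f; tag = H(4c e1 a2 c6 6f) = 5da7
m3: inner = H(26 8b c8 a4 6d 5a c6) = 21 89; tag = H(4c e1 a2 21 89) = 7702 ← matches
m4: inner = H(26 8b c8 e3 6e c9 0c) = 68 37; tag = H(4c e1 a2 68 37) = 2549

3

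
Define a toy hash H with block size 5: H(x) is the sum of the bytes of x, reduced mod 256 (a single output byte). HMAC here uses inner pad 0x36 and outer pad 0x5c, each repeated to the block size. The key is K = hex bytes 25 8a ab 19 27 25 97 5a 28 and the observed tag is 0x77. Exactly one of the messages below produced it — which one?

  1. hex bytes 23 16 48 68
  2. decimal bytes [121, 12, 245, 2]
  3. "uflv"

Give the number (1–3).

Key hex bytes 25 8a ab 19 27 25 97 5a 28 is 9 bytes > B = 5, so hash it first: H(key) = d8, then zero-pad to 5 bytes: K' = d8 00 00 00 00.
K' ⊕ ipad = ee 36 36 36 36; K' ⊕ opad = 84 5c 5c 5c 5c.
m1: inner = H(ee 36 36 36 36 23 16 48 68) = af; tag = H(84 5c 5c 5c 5c af) = a3
m2: inner = H(ee 36 36 36 36 79 0c f5 02) = 42; tag = H(84 5c 5c 5c 5c 42) = 36
m3: inner = H(ee 36 36 36 36 75 66 6c 76) = 83; tag = H(84 5c 5c 5c 5c 83) = 77 ← matches

3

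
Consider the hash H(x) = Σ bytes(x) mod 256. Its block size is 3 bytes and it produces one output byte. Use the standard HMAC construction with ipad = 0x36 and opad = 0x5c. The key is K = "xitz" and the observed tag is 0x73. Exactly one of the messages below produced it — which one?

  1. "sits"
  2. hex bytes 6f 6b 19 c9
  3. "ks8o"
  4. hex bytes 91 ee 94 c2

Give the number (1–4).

1

Key "xitz" = 78 69 74 7a is 4 bytes > B = 3, so hash it first: H(key) = cf, then zero-pad to 3 bytes: K' = cf 00 00.
K' ⊕ ipad = f9 36 36; K' ⊕ opad = 93 5c 5c.
m1: inner = H(f9 36 36 73 69 74 73) = 28; tag = H(93 5c 5c 28) = 73 ← matches
m2: inner = H(f9 36 36 6f 6b 19 c9) = 21; tag = H(93 5c 5c 21) = 6c
m3: inner = H(f9 36 36 6b 73 38 6f) = ea; tag = H(93 5c 5c ea) = 35
m4: inner = H(f9 36 36 91 ee 94 c2) = 3a; tag = H(93 5c 5c 3a) = 85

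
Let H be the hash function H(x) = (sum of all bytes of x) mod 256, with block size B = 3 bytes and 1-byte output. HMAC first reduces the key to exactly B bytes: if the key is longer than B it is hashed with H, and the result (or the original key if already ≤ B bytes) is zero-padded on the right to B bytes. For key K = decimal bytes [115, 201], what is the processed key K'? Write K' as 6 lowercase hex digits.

73c900

Key decimal bytes [115, 201] = 73 c9 is 2 bytes ≤ B = 3; zero-pad to 3 bytes: K' = 73 c9 00.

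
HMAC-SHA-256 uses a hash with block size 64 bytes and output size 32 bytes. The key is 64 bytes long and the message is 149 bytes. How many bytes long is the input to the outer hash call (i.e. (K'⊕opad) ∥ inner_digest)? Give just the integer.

96

Key is 64 ≤ 64 bytes, zero-padded: |K'| = 64.
Outer input = (K'⊕opad) ∥ H(inner) → 64 + 32 = 96 bytes.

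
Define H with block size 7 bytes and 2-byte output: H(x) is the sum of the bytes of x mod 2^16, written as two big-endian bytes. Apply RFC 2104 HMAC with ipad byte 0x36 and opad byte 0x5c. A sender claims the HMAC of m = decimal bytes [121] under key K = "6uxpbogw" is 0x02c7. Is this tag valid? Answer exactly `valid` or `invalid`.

Key "6uxpbogw" = 36 75 78 70 62 6f 67 77 is 8 bytes > B = 7, so hash it first: H(key) = 03 42, then zero-pad to 7 bytes: K' = 03 42 00 00 00 00 00.
K' ⊕ ipad = 35 74 36 36 36 36 36; K' ⊕ opad = 5f 1e 5c 5c 5c 5c 5c.
Inner hash: sum = 53+116+54+54+54+54+54+121 = 560 → 02 30.
Outer hash (recomputed tag): sum = 95+30+92+92+92+92+92+2+48 = 635 → 02 7b.
Recomputed tag = 027b; claimed = 02c7 → mismatch.

invalid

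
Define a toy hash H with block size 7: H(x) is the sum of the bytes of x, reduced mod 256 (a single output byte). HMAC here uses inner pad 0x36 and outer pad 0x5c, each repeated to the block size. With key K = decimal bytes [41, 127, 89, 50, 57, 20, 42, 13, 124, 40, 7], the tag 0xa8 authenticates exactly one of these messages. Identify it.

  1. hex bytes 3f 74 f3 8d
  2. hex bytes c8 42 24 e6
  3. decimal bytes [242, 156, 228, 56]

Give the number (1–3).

Key decimal bytes [41, 127, 89, 50, 57, 20, 42, 13, 124, 40, 7] = 29 7f 59 32 39 14 2a 0d 7c 28 07 is 11 bytes > B = 7, so hash it first: H(key) = 62, then zero-pad to 7 bytes: K' = 62 00 00 00 00 00 00.
K' ⊕ ipad = 54 36 36 36 36 36 36; K' ⊕ opad = 3e 5c 5c 5c 5c 5c 5c.
m1: inner = H(54 36 36 36 36 36 36 3f 74 f3 8d) = cb; tag = H(3e 5c 5c 5c 5c 5c 5c cb) = 31
m2: inner = H(54 36 36 36 36 36 36 c8 42 24 e6) = ac; tag = H(3e 5c 5c 5c 5c 5c 5c ac) = 12
m3: inner = H(54 36 36 36 36 36 36 f2 9c e4 38) = 42; tag = H(3e 5c 5c 5c 5c 5c 5c 42) = a8 ← matches

3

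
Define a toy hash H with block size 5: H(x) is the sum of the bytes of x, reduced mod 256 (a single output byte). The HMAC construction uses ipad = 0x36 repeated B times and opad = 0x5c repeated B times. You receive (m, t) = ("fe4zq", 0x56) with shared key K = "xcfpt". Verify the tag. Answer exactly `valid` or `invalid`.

Key "xcfpt" = 78 63 66 70 74 is exactly B = 5 bytes: K' = 78 63 66 70 74.
K' ⊕ ipad = 4e 55 50 46 42; K' ⊕ opad = 24 3f 3a 2c 28.
Inner hash: sum = 78+85+80+70+66+102+101+52+122+113 = 869; mod 256 = 101 → 65.
Outer hash (recomputed tag): sum = 36+63+58+44+40+101 = 342; mod 256 = 86 → 56.
Recomputed tag = 56; claimed = 56 → match.

valid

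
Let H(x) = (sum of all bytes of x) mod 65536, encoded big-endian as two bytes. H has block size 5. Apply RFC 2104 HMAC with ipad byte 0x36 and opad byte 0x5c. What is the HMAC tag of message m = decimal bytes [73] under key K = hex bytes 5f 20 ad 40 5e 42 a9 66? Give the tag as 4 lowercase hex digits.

0208

Key hex bytes 5f 20 ad 40 5e 42 a9 66 is 8 bytes > B = 5, so hash it first: H(key) = 03 1b, then zero-pad to 5 bytes: K' = 03 1b 00 00 00.
K' ⊕ ipad = 35 2d 36 36 36.  K' ⊕ opad = 5f 47 5c 5c 5c.
Inner input = (K'⊕ipad) ∥ m = 35 2d 36 36 36 ∥ 49.
Inner hash: sum = 53+45+54+54+54+73 = 333 → 01 4d.
Outer input = (K'⊕opad) ∥ inner = 5f 47 5c 5c 5c ∥ 01 4d.
Outer hash (tag): sum = 95+71+92+92+92+1+77 = 520 → 02 08.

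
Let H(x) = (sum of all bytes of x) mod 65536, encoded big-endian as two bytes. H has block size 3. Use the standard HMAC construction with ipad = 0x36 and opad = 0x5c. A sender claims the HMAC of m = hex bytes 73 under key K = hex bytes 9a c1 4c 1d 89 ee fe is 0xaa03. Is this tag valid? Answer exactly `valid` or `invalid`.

Key hex bytes 9a c1 4c 1d 89 ee fe is 7 bytes > B = 3, so hash it first: H(key) = 04 39, then zero-pad to 3 bytes: K' = 04 39 00.
K' ⊕ ipad = 32 0f 36; K' ⊕ opad = 58 65 5c.
Inner hash: sum = 50+15+54+115 = 234 → 00 ea.
Outer hash (recomputed tag): sum = 88+101+92+0+234 = 515 → 02 03.
Recomputed tag = 0203; claimed = aa03 → mismatch.

invalid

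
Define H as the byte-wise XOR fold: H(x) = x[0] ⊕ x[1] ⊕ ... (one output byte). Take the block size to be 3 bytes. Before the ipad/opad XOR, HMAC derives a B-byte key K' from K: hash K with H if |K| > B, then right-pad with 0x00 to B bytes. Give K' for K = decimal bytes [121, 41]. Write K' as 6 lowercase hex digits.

Key decimal bytes [121, 41] = 79 29 is 2 bytes ≤ B = 3; zero-pad to 3 bytes: K' = 79 29 00.

792900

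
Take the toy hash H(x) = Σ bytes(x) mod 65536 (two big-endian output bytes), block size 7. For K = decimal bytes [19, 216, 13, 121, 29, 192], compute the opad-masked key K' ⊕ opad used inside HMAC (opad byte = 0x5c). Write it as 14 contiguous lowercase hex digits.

Key decimal bytes [19, 216, 13, 121, 29, 192] = 13 d8 0d 79 1d c0 is 6 bytes ≤ B = 7; zero-pad to 7 bytes: K' = 13 d8 0d 79 1d c0 00.
XOR each byte with 0x5c: 13⊕5c=4f, d8⊕5c=84, 0d⊕5c=51, 79⊕5c=25, 1d⊕5c=41, c0⊕5c=9c, 00⊕5c=5c.

4f845125419c5c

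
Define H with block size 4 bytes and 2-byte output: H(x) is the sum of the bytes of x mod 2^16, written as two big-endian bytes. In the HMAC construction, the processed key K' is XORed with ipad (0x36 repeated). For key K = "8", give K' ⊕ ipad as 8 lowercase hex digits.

Key "8" = 38 is 1 byte ≤ B = 4; zero-pad to 4 bytes: K' = 38 00 00 00.
XOR each byte with 0x36: 38⊕36=0e, 00⊕36=36, 00⊕36=36, 00⊕36=36.

0e363636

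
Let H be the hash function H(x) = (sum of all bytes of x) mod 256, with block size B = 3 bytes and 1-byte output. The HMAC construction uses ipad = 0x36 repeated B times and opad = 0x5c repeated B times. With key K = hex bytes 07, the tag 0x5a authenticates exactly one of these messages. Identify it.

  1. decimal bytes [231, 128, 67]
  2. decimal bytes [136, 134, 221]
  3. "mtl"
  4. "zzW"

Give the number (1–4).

1

Key hex bytes 07 is 1 byte ≤ B = 3; zero-pad to 3 bytes: K' = 07 00 00.
K' ⊕ ipad = 31 36 36; K' ⊕ opad = 5b 5c 5c.
m1: inner = H(31 36 36 e7 80 43) = 47; tag = H(5b 5c 5c 47) = 5a ← matches
m2: inner = H(31 36 36 88 86 dd) = 88; tag = H(5b 5c 5c 88) = 9b
m3: inner = H(31 36 36 6d 74 6c) = ea; tag = H(5b 5c 5c ea) = fd
m4: inner = H(31 36 36 7a 7a 57) = e8; tag = H(5b 5c 5c e8) = fb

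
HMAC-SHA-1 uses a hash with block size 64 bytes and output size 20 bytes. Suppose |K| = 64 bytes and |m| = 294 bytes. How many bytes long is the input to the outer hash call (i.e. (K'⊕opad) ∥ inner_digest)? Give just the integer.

84

Key is 64 ≤ 64 bytes, zero-padded: |K'| = 64.
Outer input = (K'⊕opad) ∥ H(inner) → 64 + 20 = 84 bytes.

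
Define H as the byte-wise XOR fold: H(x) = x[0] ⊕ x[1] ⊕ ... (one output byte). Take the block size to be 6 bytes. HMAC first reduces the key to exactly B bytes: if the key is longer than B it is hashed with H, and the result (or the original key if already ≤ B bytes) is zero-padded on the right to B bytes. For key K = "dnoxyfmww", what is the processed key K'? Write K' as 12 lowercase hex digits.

6f0000000000

|K| = 9 > B = 6, so first hash the key.
H(K): XOR 64⊕6e⊕6f⊕78⊕79⊕66⊕6d⊕77⊕77 = 6f.
Zero-pad H(K) = 6f to 6 bytes: K' = 6f 00 00 00 00 00.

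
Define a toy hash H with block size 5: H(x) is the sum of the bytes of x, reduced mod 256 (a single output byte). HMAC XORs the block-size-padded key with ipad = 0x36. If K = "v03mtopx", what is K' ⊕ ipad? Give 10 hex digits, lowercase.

Key "v03mtopx" = 76 30 33 6d 74 6f 70 78 is 8 bytes > B = 5, so hash it first: H(key) = 11, then zero-pad to 5 bytes: K' = 11 00 00 00 00.
XOR each byte with 0x36: 11⊕36=27, 00⊕36=36, 00⊕36=36, 00⊕36=36, 00⊕36=36.

2736363636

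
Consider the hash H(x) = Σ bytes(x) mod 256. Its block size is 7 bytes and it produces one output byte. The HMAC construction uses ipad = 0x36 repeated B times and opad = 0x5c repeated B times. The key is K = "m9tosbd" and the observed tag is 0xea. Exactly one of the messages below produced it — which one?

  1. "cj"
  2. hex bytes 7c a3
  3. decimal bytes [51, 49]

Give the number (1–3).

Key "m9tosbd" = 6d 39 74 6f 73 62 64 is exactly B = 7 bytes: K' = 6d 39 74 6f 73 62 64.
K' ⊕ ipad = 5b 0f 42 59 45 54 52; K' ⊕ opad = 31 65 28 33 2f 3e 38.
m1: inner = H(5b 0f 42 59 45 54 52 63 6a) = bd; tag = H(31 65 28 33 2f 3e 38 bd) = 53
m2: inner = H(5b 0f 42 59 45 54 52 7c a3) = 0f; tag = H(31 65 28 33 2f 3e 38 0f) = a5
m3: inner = H(5b 0f 42 59 45 54 52 33 31) = 54; tag = H(31 65 28 33 2f 3e 38 54) = ea ← matches

3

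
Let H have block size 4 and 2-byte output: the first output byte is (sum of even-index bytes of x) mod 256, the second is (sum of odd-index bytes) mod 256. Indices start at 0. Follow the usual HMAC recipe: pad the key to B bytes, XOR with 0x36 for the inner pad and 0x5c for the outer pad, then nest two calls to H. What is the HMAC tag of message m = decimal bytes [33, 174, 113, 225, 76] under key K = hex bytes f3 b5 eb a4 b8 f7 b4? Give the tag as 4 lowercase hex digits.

0293

Key hex bytes f3 b5 eb a4 b8 f7 b4 is 7 bytes > B = 4, so hash it first: H(key) = 4a 50, then zero-pad to 4 bytes: K' = 4a 50 00 00.
K' ⊕ ipad = 7c 66 36 36.  K' ⊕ opad = 16 0c 5c 5c.
Inner input = (K'⊕ipad) ∥ m = 7c 66 36 36 ∥ 21 ae 71 e1 4c.
Inner hash: even-index sum = 400 mod 256 = 144; odd-index sum = 555 mod 256 = 43 → 90 2b.
Outer input = (K'⊕opad) ∥ inner = 16 0c 5c 5c ∥ 90 2b.
Outer hash (tag): even-index sum = 258 mod 256 = 2; odd-index sum = 147 mod 256 = 147 → 02 93.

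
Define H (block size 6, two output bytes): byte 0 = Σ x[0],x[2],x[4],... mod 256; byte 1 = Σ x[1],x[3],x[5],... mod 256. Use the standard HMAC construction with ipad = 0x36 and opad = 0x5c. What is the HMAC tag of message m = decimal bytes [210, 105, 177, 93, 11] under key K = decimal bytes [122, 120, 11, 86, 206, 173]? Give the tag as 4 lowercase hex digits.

Key decimal bytes [122, 120, 11, 86, 206, 173] = 7a 78 0b 56 ce ad is exactly B = 6 bytes: K' = 7a 78 0b 56 ce ad.
K' ⊕ ipad = 4c 4e 3d 60 f8 9b.  K' ⊕ opad = 26 24 57 0a 92 f1.
Inner input = (K'⊕ipad) ∥ m = 4c 4e 3d 60 f8 9b ∥ d2 69 b1 5d 0b.
Inner hash: even-index sum = 783 mod 256 = 15; odd-index sum = 527 mod 256 = 15 → 0f 0f.
Outer input = (K'⊕opad) ∥ inner = 26 24 57 0a 92 f1 ∥ 0f 0f.
Outer hash (tag): even-index sum = 286 mod 256 = 30; odd-index sum = 302 mod 256 = 46 → 1e 2e.

1e2e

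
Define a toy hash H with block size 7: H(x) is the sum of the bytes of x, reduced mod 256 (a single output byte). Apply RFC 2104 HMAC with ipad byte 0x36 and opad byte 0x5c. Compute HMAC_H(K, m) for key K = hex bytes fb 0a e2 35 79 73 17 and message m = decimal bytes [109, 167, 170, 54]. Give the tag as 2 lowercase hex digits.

Key hex bytes fb 0a e2 35 79 73 17 is exactly B = 7 bytes: K' = fb 0a e2 35 79 73 17.
K' ⊕ ipad = cd 3c d4 03 4f 45 21.  K' ⊕ opad = a7 56 be 69 25 2f 4b.
Inner input = (K'⊕ipad) ∥ m = cd 3c d4 03 4f 45 21 ∥ 6d a7 aa 36.
Inner hash: sum = 205+60+212+3+79+69+33+109+167+170+54 = 1161; mod 256 = 137 → 89.
Outer input = (K'⊕opad) ∥ inner = a7 56 be 69 25 2f 4b ∥ 89.
Outer hash (tag): sum = 167+86+190+105+37+47+75+137 = 844; mod 256 = 76 → 4c.

4c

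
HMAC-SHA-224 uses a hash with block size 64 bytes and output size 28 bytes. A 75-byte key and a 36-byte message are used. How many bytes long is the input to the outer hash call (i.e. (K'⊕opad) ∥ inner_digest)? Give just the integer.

Key is 75 > 64 bytes, so it is hashed to 28 bytes then zero-padded to 64: |K'| = 64.
Outer input = (K'⊕opad) ∥ H(inner) → 64 + 28 = 92 bytes.

92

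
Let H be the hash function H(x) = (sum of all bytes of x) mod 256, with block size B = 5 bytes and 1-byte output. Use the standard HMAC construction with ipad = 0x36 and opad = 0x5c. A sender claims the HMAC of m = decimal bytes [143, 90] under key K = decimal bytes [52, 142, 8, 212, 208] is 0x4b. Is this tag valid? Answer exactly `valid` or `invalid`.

Key decimal bytes [52, 142, 8, 212, 208] = 34 8e 08 d4 d0 is exactly B = 5 bytes: K' = 34 8e 08 d4 d0.
K' ⊕ ipad = 02 b8 3e e2 e6; K' ⊕ opad = 68 d2 54 88 8c.
Inner hash: sum = 2+184+62+226+230+143+90 = 937; mod 256 = 169 → a9.
Outer hash (recomputed tag): sum = 104+210+84+136+140+169 = 843; mod 256 = 75 → 4b.
Recomputed tag = 4b; claimed = 4b → match.

valid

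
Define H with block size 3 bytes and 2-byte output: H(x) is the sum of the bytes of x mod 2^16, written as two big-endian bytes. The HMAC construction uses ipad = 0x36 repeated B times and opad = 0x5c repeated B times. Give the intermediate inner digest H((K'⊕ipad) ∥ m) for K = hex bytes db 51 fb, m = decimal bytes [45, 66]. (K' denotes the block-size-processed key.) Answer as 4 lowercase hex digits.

Key hex bytes db 51 fb is exactly B = 3 bytes: K' = db 51 fb.
K' ⊕ ipad = ed 67 cd.
Inner input = ed 67 cd ∥ 2d 42.
Inner hash: sum = 237+103+205+45+66 = 656 → 02 90.

0290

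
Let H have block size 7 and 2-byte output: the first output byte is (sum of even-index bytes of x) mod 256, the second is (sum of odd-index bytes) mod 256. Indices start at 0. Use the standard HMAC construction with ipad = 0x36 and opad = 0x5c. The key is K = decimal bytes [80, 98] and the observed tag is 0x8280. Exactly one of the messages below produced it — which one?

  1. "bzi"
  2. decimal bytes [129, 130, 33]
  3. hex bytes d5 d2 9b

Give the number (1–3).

Key decimal bytes [80, 98] = 50 62 is 2 bytes ≤ B = 7; zero-pad to 7 bytes: K' = 50 62 00 00 00 00 00.
K' ⊕ ipad = 66 54 36 36 36 36 36; K' ⊕ opad = 0c 3e 5c 5c 5c 5c 5c.
m1: inner = H(66 54 36 36 36 36 36 62 7a 69) = 82 8b; tag = H(0c 3e 5c 5c 5c 5c 5c 82 8b) = ab78
m2: inner = H(66 54 36 36 36 36 36 81 82 21) = 8a 62; tag = H(0c 3e 5c 5c 5c 5c 5c 8a 62) = 8280 ← matches
m3: inner = H(66 54 36 36 36 36 36 d5 d2 9b) = da 30; tag = H(0c 3e 5c 5c 5c 5c 5c da 30) = 50d0

2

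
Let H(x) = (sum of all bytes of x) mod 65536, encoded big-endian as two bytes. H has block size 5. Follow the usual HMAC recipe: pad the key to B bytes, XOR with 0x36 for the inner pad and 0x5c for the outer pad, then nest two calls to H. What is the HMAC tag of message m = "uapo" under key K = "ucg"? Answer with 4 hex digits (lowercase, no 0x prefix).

0168

Key "ucg" = 75 63 67 is 3 bytes ≤ B = 5; zero-pad to 5 bytes: K' = 75 63 67 00 00.
K' ⊕ ipad = 43 55 51 36 36.  K' ⊕ opad = 29 3f 3b 5c 5c.
Inner input = (K'⊕ipad) ∥ m = 43 55 51 36 36 ∥ 75 61 70 6f.
Inner hash: sum = 67+85+81+54+54+117+97+112+111 = 778 → 03 0a.
Outer input = (K'⊕opad) ∥ inner = 29 3f 3b 5c 5c ∥ 03 0a.
Outer hash (tag): sum = 41+63+59+92+92+3+10 = 360 → 01 68.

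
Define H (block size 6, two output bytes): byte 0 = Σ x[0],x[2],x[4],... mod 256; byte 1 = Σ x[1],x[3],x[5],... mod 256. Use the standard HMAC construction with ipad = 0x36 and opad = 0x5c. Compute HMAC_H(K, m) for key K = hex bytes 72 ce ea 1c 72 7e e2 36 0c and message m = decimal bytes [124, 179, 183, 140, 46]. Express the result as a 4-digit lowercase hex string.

efcd

Key hex bytes 72 ce ea 1c 72 7e e2 36 0c is 9 bytes > B = 6, so hash it first: H(key) = bc 9e, then zero-pad to 6 bytes: K' = bc 9e 00 00 00 00.
K' ⊕ ipad = 8a a8 36 36 36 36.  K' ⊕ opad = e0 c2 5c 5c 5c 5c.
Inner input = (K'⊕ipad) ∥ m = 8a a8 36 36 36 36 ∥ 7c b3 b7 8c 2e.
Inner hash: even-index sum = 599 mod 256 = 87; odd-index sum = 595 mod 256 = 83 → 57 53.
Outer input = (K'⊕opad) ∥ inner = e0 c2 5c 5c 5c 5c ∥ 57 53.
Outer hash (tag): even-index sum = 495 mod 256 = 239; odd-index sum = 461 mod 256 = 205 → ef cd.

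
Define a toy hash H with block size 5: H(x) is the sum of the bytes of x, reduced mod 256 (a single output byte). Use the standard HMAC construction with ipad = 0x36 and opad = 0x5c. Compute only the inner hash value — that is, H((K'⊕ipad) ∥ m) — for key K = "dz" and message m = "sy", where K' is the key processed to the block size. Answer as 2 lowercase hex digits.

2c

Key "dz" = 64 7a is 2 bytes ≤ B = 5; zero-pad to 5 bytes: K' = 64 7a 00 00 00.
K' ⊕ ipad = 52 4c 36 36 36.
Inner input = 52 4c 36 36 36 ∥ 73 79.
Inner hash: sum = 82+76+54+54+54+115+121 = 556; mod 256 = 44 → 2c.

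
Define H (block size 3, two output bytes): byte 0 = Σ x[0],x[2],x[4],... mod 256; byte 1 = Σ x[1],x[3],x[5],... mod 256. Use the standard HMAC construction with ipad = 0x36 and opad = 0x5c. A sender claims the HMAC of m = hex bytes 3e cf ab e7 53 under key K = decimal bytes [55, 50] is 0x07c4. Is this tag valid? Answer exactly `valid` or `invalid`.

Key decimal bytes [55, 50] = 37 32 is 2 bytes ≤ B = 3; zero-pad to 3 bytes: K' = 37 32 00.
K' ⊕ ipad = 01 04 36; K' ⊕ opad = 6b 6e 5c.
Inner hash: even-index sum = 493 mod 256 = 237; odd-index sum = 320 mod 256 = 64 → ed 40.
Outer hash (recomputed tag): even-index sum = 263 mod 256 = 7; odd-index sum = 347 mod 256 = 91 → 07 5b.
Recomputed tag = 075b; claimed = 07c4 → mismatch.

invalid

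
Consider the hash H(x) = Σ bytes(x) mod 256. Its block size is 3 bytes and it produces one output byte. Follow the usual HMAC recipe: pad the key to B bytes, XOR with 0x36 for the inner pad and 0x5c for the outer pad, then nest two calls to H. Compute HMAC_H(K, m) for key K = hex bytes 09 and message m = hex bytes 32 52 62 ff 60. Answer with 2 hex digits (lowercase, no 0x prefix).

fd

Key hex bytes 09 is 1 byte ≤ B = 3; zero-pad to 3 bytes: K' = 09 00 00.
K' ⊕ ipad = 3f 36 36.  K' ⊕ opad = 55 5c 5c.
Inner input = (K'⊕ipad) ∥ m = 3f 36 36 ∥ 32 52 62 ff 60.
Inner hash: sum = 63+54+54+50+82+98+255+96 = 752; mod 256 = 240 → f0.
Outer input = (K'⊕opad) ∥ inner = 55 5c 5c ∥ f0.
Outer hash (tag): sum = 85+92+92+240 = 509; mod 256 = 253 → fd.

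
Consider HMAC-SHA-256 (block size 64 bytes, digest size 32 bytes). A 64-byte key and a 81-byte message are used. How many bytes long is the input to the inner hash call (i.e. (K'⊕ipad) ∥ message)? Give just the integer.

145

Key is 64 ≤ 64 bytes, zero-padded: |K'| = 64.
Inner input = (K'⊕ipad) ∥ m → 64 + 81 = 145 bytes.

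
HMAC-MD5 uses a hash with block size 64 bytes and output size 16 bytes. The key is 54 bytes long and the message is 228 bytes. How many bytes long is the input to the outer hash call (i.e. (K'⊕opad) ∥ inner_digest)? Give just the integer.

80

Key is 54 ≤ 64 bytes, zero-padded: |K'| = 64.
Outer input = (K'⊕opad) ∥ H(inner) → 64 + 16 = 80 bytes.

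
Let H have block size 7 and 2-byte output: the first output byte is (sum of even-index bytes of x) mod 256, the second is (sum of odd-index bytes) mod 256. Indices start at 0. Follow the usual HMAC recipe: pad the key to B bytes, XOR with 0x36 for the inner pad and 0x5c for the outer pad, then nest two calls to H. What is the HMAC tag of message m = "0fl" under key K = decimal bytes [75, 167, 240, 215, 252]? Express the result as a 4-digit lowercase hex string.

038b

Key decimal bytes [75, 167, 240, 215, 252] = 4b a7 f0 d7 fc is 5 bytes ≤ B = 7; zero-pad to 7 bytes: K' = 4b a7 f0 d7 fc 00 00.
K' ⊕ ipad = 7d 91 c6 e1 ca 36 36.  K' ⊕ opad = 17 fb ac 8b a0 5c 5c.
Inner input = (K'⊕ipad) ∥ m = 7d 91 c6 e1 ca 36 36 ∥ 30 66 6c.
Inner hash: even-index sum = 681 mod 256 = 169; odd-index sum = 580 mod 256 = 68 → a9 44.
Outer input = (K'⊕opad) ∥ inner = 17 fb ac 8b a0 5c 5c ∥ a9 44.
Outer hash (tag): even-index sum = 515 mod 256 = 3; odd-index sum = 651 mod 256 = 139 → 03 8b.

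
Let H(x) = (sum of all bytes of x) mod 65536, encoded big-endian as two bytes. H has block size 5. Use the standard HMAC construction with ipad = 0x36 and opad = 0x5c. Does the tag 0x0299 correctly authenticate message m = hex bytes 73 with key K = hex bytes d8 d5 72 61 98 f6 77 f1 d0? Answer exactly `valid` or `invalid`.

Key hex bytes d8 d5 72 61 98 f6 77 f1 d0 is 9 bytes > B = 5, so hash it first: H(key) = 06 46, then zero-pad to 5 bytes: K' = 06 46 00 00 00.
K' ⊕ ipad = 30 70 36 36 36; K' ⊕ opad = 5a 1a 5c 5c 5c.
Inner hash: sum = 48+112+54+54+54+115 = 437 → 01 b5.
Outer hash (recomputed tag): sum = 90+26+92+92+92+1+181 = 574 → 02 3e.
Recomputed tag = 023e; claimed = 0299 → mismatch.

invalid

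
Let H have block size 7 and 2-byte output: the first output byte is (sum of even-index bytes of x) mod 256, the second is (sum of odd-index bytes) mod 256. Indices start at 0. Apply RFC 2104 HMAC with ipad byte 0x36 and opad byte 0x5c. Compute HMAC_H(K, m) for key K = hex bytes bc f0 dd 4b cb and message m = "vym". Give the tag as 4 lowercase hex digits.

Key hex bytes bc f0 dd 4b cb is 5 bytes ≤ B = 7; zero-pad to 7 bytes: K' = bc f0 dd 4b cb 00 00.
K' ⊕ ipad = 8a c6 eb 7d fd 36 36.  K' ⊕ opad = e0 ac 81 17 97 5c 5c.
Inner input = (K'⊕ipad) ∥ m = 8a c6 eb 7d fd 36 36 ∥ 76 79 6d.
Inner hash: even-index sum = 801 mod 256 = 33; odd-index sum = 604 mod 256 = 92 → 21 5c.
Outer input = (K'⊕opad) ∥ inner = e0 ac 81 17 97 5c 5c ∥ 21 5c.
Outer hash (tag): even-index sum = 688 mod 256 = 176; odd-index sum = 320 mod 256 = 64 → b0 40.

b040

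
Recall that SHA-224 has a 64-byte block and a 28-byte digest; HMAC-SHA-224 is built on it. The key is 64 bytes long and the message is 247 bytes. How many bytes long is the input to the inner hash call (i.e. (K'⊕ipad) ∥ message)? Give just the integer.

311

Key is 64 ≤ 64 bytes, zero-padded: |K'| = 64.
Inner input = (K'⊕ipad) ∥ m → 64 + 247 = 311 bytes.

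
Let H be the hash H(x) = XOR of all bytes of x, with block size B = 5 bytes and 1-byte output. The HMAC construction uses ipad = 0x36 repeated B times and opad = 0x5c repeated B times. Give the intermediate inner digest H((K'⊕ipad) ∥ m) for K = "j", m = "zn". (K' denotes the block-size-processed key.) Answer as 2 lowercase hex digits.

Key "j" = 6a is 1 byte ≤ B = 5; zero-pad to 5 bytes: K' = 6a 00 00 00 00.
K' ⊕ ipad = 5c 36 36 36 36.
Inner input = 5c 36 36 36 36 ∥ 7a 6e.
Inner hash: XOR 5c⊕36⊕36⊕36⊕36⊕7a⊕6e = 48.

48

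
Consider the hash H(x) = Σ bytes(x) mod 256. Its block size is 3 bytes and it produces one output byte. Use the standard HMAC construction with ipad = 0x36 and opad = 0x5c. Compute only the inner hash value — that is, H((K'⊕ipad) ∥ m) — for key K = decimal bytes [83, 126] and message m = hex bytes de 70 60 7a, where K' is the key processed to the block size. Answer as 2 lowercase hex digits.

Key decimal bytes [83, 126] = 53 7e is 2 bytes ≤ B = 3; zero-pad to 3 bytes: K' = 53 7e 00.
K' ⊕ ipad = 65 48 36.
Inner input = 65 48 36 ∥ de 70 60 7a.
Inner hash: sum = 101+72+54+222+112+96+122 = 779; mod 256 = 11 → 0b.

0b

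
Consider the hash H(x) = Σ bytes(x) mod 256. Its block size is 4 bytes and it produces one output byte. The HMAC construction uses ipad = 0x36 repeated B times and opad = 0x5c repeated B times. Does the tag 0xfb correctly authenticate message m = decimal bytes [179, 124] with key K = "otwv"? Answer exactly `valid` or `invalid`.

Key "otwv" = 6f 74 77 76 is exactly B = 4 bytes: K' = 6f 74 77 76.
K' ⊕ ipad = 59 42 41 40; K' ⊕ opad = 33 28 2b 2a.
Inner hash: sum = 89+66+65+64+179+124 = 587; mod 256 = 75 → 4b.
Outer hash (recomputed tag): sum = 51+40+43+42+75 = 251 → fb.
Recomputed tag = fb; claimed = fb → match.

valid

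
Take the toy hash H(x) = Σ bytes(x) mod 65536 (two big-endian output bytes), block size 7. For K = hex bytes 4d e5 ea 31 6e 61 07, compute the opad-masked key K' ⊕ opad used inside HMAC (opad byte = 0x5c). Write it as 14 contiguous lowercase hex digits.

Key hex bytes 4d e5 ea 31 6e 61 07 is exactly B = 7 bytes: K' = 4d e5 ea 31 6e 61 07.
XOR each byte with 0x5c: 4d⊕5c=11, e5⊕5c=b9, ea⊕5c=b6, 31⊕5c=6d, 6e⊕5c=32, 61⊕5c=3d, 07⊕5c=5b.

11b9b66d323d5b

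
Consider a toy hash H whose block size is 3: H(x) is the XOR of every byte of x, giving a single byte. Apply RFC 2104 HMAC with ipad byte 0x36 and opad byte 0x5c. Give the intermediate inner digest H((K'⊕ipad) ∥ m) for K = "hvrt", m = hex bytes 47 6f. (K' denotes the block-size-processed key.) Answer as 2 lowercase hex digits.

06

Key "hvrt" = 68 76 72 74 is 4 bytes > B = 3, so hash it first: H(key) = 18, then zero-pad to 3 bytes: K' = 18 00 00.
K' ⊕ ipad = 2e 36 36.
Inner input = 2e 36 36 ∥ 47 6f.
Inner hash: XOR 2e⊕36⊕36⊕47⊕6f = 06.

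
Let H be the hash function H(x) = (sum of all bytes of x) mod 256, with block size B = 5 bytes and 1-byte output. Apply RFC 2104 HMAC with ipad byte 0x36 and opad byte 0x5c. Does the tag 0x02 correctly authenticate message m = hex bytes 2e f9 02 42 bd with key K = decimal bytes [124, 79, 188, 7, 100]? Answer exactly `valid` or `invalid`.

invalid

Key decimal bytes [124, 79, 188, 7, 100] = 7c 4f bc 07 64 is exactly B = 5 bytes: K' = 7c 4f bc 07 64.
K' ⊕ ipad = 4a 79 8a 31 52; K' ⊕ opad = 20 13 e0 5b 38.
Inner hash: sum = 74+121+138+49+82+46+249+2+66+189 = 1016; mod 256 = 248 → f8.
Outer hash (recomputed tag): sum = 32+19+224+91+56+248 = 670; mod 256 = 158 → 9e.
Recomputed tag = 9e; claimed = 02 → mismatch.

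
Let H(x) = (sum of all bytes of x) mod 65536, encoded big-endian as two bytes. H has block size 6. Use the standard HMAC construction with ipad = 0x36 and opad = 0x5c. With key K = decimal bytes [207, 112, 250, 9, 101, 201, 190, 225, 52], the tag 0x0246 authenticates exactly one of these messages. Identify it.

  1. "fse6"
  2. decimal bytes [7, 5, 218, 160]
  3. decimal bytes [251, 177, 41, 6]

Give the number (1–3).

Key decimal bytes [207, 112, 250, 9, 101, 201, 190, 225, 52] = cf 70 fa 09 65 c9 be e1 34 is 9 bytes > B = 6, so hash it first: H(key) = 05 43, then zero-pad to 6 bytes: K' = 05 43 00 00 00 00.
K' ⊕ ipad = 33 75 36 36 36 36; K' ⊕ opad = 59 1f 5c 5c 5c 5c.
m1: inner = H(33 75 36 36 36 36 66 73 65 36) = 02 f4; tag = H(59 1f 5c 5c 5c 5c 02 f4) = 02de
m2: inner = H(33 75 36 36 36 36 07 05 da a0) = 03 06; tag = H(59 1f 5c 5c 5c 5c 03 06) = 01f1
m3: inner = H(33 75 36 36 36 36 fb b1 29 06) = 03 5b; tag = H(59 1f 5c 5c 5c 5c 03 5b) = 0246 ← matches

3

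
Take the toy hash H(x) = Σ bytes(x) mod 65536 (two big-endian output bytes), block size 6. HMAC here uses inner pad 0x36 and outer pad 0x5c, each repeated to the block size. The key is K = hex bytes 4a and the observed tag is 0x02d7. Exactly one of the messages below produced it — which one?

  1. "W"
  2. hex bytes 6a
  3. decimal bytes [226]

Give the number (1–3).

2

Key hex bytes 4a is 1 byte ≤ B = 6; zero-pad to 6 bytes: K' = 4a 00 00 00 00 00.
K' ⊕ ipad = 7c 36 36 36 36 36; K' ⊕ opad = 16 5c 5c 5c 5c 5c.
m1: inner = H(7c 36 36 36 36 36 57) = 01 e1; tag = H(16 5c 5c 5c 5c 5c 01 e1) = 02c4
m2: inner = H(7c 36 36 36 36 36 6a) = 01 f4; tag = H(16 5c 5c 5c 5c 5c 01 f4) = 02d7 ← matches
m3: inner = H(7c 36 36 36 36 36 e2) = 02 6c; tag = H(16 5c 5c 5c 5c 5c 02 6c) = 0250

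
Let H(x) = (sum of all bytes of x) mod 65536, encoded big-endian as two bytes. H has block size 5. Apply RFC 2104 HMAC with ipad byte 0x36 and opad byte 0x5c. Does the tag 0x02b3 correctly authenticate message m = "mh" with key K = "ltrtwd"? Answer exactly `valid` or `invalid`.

Key "ltrtwd" = 6c 74 72 74 77 64 is 6 bytes > B = 5, so hash it first: H(key) = 02 a1, then zero-pad to 5 bytes: K' = 02 a1 00 00 00.
K' ⊕ ipad = 34 97 36 36 36; K' ⊕ opad = 5e fd 5c 5c 5c.
Inner hash: sum = 52+151+54+54+54+109+104 = 578 → 02 42.
Outer hash (recomputed tag): sum = 94+253+92+92+92+2+66 = 691 → 02 b3.
Recomputed tag = 02b3; claimed = 02b3 → match.

valid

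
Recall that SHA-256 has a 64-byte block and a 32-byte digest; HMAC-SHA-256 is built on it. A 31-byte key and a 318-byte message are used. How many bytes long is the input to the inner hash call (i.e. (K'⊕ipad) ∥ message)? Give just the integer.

Key is 31 ≤ 64 bytes, zero-padded: |K'| = 64.
Inner input = (K'⊕ipad) ∥ m → 64 + 318 = 382 bytes.

382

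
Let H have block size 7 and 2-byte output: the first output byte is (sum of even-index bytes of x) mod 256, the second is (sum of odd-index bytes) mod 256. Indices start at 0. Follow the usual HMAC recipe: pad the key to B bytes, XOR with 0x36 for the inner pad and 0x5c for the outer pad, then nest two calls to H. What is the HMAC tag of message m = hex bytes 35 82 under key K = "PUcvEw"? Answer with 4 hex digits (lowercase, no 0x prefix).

Key "PUcvEw" = 50 55 63 76 45 77 is 6 bytes ≤ B = 7; zero-pad to 7 bytes: K' = 50 55 63 76 45 77 00.
K' ⊕ ipad = 66 63 55 40 73 41 36.  K' ⊕ opad = 0c 09 3f 2a 19 2b 5c.
Inner input = (K'⊕ipad) ∥ m = 66 63 55 40 73 41 36 ∥ 35 82.
Inner hash: even-index sum = 486 mod 256 = 230; odd-index sum = 281 mod 256 = 25 → e6 19.
Outer input = (K'⊕opad) ∥ inner = 0c 09 3f 2a 19 2b 5c ∥ e6 19.
Outer hash (tag): even-index sum = 217 mod 256 = 217; odd-index sum = 324 mod 256 = 68 → d9 44.

d944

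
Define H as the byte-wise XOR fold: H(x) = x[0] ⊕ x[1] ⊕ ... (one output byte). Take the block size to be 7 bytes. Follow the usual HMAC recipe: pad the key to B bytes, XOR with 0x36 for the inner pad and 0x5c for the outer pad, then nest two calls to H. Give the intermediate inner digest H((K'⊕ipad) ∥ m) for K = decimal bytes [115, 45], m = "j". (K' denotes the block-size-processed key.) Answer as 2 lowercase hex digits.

Key decimal bytes [115, 45] = 73 2d is 2 bytes ≤ B = 7; zero-pad to 7 bytes: K' = 73 2d 00 00 00 00 00.
K' ⊕ ipad = 45 1b 36 36 36 36 36.
Inner input = 45 1b 36 36 36 36 36 ∥ 6a.
Inner hash: XOR 45⊕1b⊕36⊕36⊕36⊕36⊕36⊕6a = 02.

02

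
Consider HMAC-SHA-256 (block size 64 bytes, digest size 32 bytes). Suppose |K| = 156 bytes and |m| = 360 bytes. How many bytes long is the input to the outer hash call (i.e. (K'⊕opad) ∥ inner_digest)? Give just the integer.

96

Key is 156 > 64 bytes, so it is hashed to 32 bytes then zero-padded to 64: |K'| = 64.
Outer input = (K'⊕opad) ∥ H(inner) → 64 + 32 = 96 bytes.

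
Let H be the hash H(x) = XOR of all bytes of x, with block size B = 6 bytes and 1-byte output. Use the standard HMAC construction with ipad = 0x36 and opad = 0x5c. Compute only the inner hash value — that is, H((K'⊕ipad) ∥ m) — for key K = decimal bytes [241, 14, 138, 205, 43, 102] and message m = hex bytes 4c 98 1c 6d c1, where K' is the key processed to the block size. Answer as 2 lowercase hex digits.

Key decimal bytes [241, 14, 138, 205, 43, 102] = f1 0e 8a cd 2b 66 is exactly B = 6 bytes: K' = f1 0e 8a cd 2b 66.
K' ⊕ ipad = c7 38 bc fb 1d 50.
Inner input = c7 38 bc fb 1d 50 ∥ 4c 98 1c 6d c1.
Inner hash: XOR c7⊕38⊕bc⊕fb⊕1d⊕50⊕4c⊕98⊕1c⊕6d⊕c1 = 91.

91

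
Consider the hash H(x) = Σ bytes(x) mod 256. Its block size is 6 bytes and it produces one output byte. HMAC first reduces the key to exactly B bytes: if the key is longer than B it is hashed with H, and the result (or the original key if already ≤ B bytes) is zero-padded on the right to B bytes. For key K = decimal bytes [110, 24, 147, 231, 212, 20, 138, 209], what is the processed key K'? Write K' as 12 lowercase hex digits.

|K| = 8 > B = 6, so first hash the key.
H(K): sum = 110+24+147+231+212+20+138+209 = 1091; mod 256 = 67 → 43.
Zero-pad H(K) = 43 to 6 bytes: K' = 43 00 00 00 00 00.

430000000000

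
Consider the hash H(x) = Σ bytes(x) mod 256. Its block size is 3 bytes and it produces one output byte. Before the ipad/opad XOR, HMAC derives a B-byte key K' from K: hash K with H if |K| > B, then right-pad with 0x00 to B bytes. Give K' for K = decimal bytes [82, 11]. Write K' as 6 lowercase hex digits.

Key decimal bytes [82, 11] = 52 0b is 2 bytes ≤ B = 3; zero-pad to 3 bytes: K' = 52 0b 00.

520b00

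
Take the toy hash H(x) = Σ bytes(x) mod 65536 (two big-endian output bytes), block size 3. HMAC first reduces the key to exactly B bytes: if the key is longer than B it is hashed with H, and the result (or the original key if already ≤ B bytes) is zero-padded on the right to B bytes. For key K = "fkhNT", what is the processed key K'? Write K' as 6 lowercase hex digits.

01db00

|K| = 5 > B = 3, so first hash the key.
H(K): sum = 102+107+104+78+84 = 475 → 01 db.
Zero-pad H(K) = 01 db to 3 bytes: K' = 01 db 00.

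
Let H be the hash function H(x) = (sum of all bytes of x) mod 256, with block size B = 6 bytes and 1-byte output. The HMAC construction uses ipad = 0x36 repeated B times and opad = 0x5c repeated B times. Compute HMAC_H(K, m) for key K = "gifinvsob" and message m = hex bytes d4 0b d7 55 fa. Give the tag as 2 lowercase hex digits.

Key "gifinvsob" = 67 69 66 69 6e 76 73 6f 62 is 9 bytes > B = 6, so hash it first: H(key) = c7, then zero-pad to 6 bytes: K' = c7 00 00 00 00 00.
K' ⊕ ipad = f1 36 36 36 36 36.  K' ⊕ opad = 9b 5c 5c 5c 5c 5c.
Inner input = (K'⊕ipad) ∥ m = f1 36 36 36 36 36 ∥ d4 0b d7 55 fa.
Inner hash: sum = 241+54+54+54+54+54+212+11+215+85+250 = 1284; mod 256 = 4 → 04.
Outer input = (K'⊕opad) ∥ inner = 9b 5c 5c 5c 5c 5c ∥ 04.
Outer hash (tag): sum = 155+92+92+92+92+92+4 = 619; mod 256 = 107 → 6b.

6b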